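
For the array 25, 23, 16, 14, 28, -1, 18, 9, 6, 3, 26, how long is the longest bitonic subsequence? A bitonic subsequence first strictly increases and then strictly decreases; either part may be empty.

Let inc[i] be the LIS ending at i and dec[i] the longest strictly decreasing subsequence starting at i. inc = [1, 1, 1, 1, 2, 1, 2, 2, 2, 2, 3], dec = [7, 6, 5, 4, 5, 1, 4, 3, 2, 1, 1].
max_i inc[i]+dec[i]−1 = 7, with one witness 25, 23, 16, 14, 9, 6, 3.

7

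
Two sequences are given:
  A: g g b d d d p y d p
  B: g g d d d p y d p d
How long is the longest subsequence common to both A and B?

A longest common subsequence is ggdddpydp (length 9); the LCS DP confirms no longer common subsequence exists.

9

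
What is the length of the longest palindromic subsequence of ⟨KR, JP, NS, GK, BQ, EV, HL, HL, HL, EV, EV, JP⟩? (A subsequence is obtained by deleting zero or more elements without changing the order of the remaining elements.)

One longest palindromic subsequence is JP EV HL HL HL EV JP (positions 2,6,7,8,9,11,12); it reads the same forward and backward, and the interval DP gives dp[1][12] = 7.

7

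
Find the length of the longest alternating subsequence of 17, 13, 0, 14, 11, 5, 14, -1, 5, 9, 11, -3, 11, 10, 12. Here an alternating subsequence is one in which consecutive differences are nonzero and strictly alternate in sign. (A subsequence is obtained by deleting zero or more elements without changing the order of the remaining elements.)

11

A longest alternating subsequence is 17, 13, 14, 11, 14, -1, 5, -3, 11, 10, 12 (positions 1,2,4,5,7,8,9,12,13,14,15); its 10 consecutive differences strictly alternate in sign, and length 11 is optimal.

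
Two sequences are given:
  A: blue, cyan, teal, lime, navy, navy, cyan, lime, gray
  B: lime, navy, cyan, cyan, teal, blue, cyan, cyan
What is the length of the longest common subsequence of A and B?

A longest common subsequence is blue, cyan, cyan (length 3); the LCS DP confirms no longer common subsequence exists.

3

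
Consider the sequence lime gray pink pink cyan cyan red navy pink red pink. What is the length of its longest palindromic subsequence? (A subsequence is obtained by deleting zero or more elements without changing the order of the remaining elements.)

6

One longest palindromic subsequence is pink pink cyan cyan pink pink (positions 3,4,5,6,9,11); it reads the same forward and backward, and the interval DP gives dp[1][11] = 6.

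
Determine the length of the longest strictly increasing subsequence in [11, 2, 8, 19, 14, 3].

3

Scanning left to right, the best length ending at each element is: 11→1, 2→1, 8→2, 19→3, 14→3, 3→2.
So the longest increasing subsequence has length 3, e.g. 2, 8, 19.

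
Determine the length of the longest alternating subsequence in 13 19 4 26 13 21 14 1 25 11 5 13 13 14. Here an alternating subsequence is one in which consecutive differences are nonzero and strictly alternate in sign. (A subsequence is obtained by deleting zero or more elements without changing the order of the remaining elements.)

Track the best alternating length ending on an up-step vs a down-step at each position: up/down = 1/1, 2/1, 1/3, 4/1, 4/5, 6/5, 6/7, 1/7, 8/5, 8/9, 8/9, 10/9, 10/9, 10/9.
The maximum over both is 10; one such subsequence is 13, 19, 4, 26, 13, 21, 14, 25, 11, 13.

10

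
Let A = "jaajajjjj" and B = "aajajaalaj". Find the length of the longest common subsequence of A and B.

A longest common subsequence is aajajj (length 6); the LCS DP confirms no longer common subsequence exists.

6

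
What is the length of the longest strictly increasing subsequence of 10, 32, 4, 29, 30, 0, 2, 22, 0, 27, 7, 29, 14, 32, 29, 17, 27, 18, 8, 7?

6

Scanning left to right, the best length ending at each element is: 10→1, 32→2, 4→1, 29→2, 30→3, 0→1, 2→2, 22→3, 0→1, 27→4, 7→3, 29→5, 14→4, 32→6, 29→5, 17→5, 27→6, 18→6, 8→4, 7→3.
So the longest increasing subsequence has length 6, e.g. 0, 2, 22, 27, 29, 32.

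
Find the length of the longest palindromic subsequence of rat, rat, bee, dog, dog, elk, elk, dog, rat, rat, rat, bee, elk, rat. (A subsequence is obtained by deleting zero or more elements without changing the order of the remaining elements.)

8

One longest palindromic subsequence is rat bee dog elk elk dog bee rat (positions 1,3,5,6,7,8,12,14); it reads the same forward and backward, and the interval DP gives dp[1][14] = 8.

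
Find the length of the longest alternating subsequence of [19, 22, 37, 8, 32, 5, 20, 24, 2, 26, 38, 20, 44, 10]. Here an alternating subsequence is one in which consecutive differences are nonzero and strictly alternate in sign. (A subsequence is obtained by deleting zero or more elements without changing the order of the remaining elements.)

11

Track the best alternating length ending on an up-step vs a down-step at each position: up/down = 1/1, 2/1, 2/1, 1/3, 4/3, 1/5, 6/5, 6/5, 1/7, 8/5, 8/1, 8/9, 10/1, 8/11.
The maximum over both is 11; one such subsequence is 19, 22, 8, 32, 5, 20, 2, 26, 20, 44, 10.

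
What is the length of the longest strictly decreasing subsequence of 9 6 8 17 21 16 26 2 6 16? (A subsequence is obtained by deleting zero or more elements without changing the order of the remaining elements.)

3

Let dp[i] be the longest decreasing subsequence ending at position i. Then dp = [1, 2, 2, 1, 1, 2, 1, 3, 3, 2].
The maximum is 3; one witness is 9, 6, 2 at positions 1,2,8.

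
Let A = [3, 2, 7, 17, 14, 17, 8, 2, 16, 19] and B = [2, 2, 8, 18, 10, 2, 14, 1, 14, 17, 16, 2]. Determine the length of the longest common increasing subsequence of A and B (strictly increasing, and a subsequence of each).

3

A longest common strictly increasing subsequence is 2, 14, 17 (length 3); it appears in order in both A and B, and no longer such subsequence exists.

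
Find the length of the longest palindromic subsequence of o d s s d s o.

One longest palindromic subsequence is odssdo (positions 1,2,3,4,5,7); it reads the same forward and backward, and the interval DP gives dp[1][7] = 6.

6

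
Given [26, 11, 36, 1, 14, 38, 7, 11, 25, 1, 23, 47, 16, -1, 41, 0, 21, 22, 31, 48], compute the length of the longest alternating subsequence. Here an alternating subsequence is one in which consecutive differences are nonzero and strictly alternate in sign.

13

Track the best alternating length ending on an up-step vs a down-step at each position: up/down = 1/1, 1/2, 3/1, 1/4, 5/4, 5/1, 5/6, 7/6, 7/6, 1/8, 9/8, 9/1, 9/10, 1/10, 11/10, 11/12, 13/12, 13/12, 13/12, 13/1.
The maximum over both is 13; one such subsequence is 26, 11, 36, 1, 14, 7, 11, 1, 23, 16, 41, 0, 21.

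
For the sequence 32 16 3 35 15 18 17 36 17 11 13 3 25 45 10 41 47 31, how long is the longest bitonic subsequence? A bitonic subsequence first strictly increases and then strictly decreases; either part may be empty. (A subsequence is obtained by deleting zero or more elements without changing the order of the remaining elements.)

7

Let inc[i] be the LIS ending at i and dec[i] the longest strictly decreasing subsequence starting at i. inc = [1, 1, 1, 2, 2, 3, 3, 4, 3, 2, 3, 1, 4, 5, 2, 5, 6, 5], dec = [5, 4, 1, 5, 3, 4, 3, 4, 3, 2, 2, 1, 2, 3, 1, 2, 2, 1].
max_i inc[i]+dec[i]−1 = 7, with one witness 3, 15, 18, 36, 17, 13, 10.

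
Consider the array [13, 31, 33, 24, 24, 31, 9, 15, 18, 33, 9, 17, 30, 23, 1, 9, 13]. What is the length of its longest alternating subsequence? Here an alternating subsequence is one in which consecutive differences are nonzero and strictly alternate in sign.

10

Track the best alternating length ending on an up-step vs a down-step at each position: up/down = 1/1, 2/1, 2/1, 2/3, 2/3, 4/3, 1/5, 6/5, 6/5, 6/1, 1/7, 8/7, 8/7, 8/9, 1/9, 10/9, 10/9.
The maximum over both is 10; one such subsequence is 13, 31, 24, 31, 9, 15, 9, 17, 1, 9.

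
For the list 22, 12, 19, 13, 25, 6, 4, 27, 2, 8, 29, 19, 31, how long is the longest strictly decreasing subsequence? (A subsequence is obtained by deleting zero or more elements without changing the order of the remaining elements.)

6

Let dp[i] be the longest decreasing subsequence ending at position i. Then dp = [1, 2, 2, 3, 1, 4, 5, 1, 6, 4, 1, 2, 1].
The maximum is 6; one witness is 22, 19, 13, 6, 4, 2 at positions 1,3,4,6,7,9.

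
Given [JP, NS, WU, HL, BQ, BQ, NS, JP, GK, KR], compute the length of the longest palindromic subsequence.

6

One longest palindromic subsequence is JP NS BQ BQ NS JP (positions 1,2,5,6,7,8); it reads the same forward and backward, and the interval DP gives dp[1][10] = 6.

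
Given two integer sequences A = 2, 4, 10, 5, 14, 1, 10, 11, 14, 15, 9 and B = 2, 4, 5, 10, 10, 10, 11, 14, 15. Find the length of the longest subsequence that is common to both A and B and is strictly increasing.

For each value that appears in both, track the longest common increasing run ending there.
The best achievable length is 7; one witness is 2, 4, 5, 10, 11, 14, 15 (A-positions 1,2,4,7,8,9,10, B-positions 1,2,3,4,7,8,9).

7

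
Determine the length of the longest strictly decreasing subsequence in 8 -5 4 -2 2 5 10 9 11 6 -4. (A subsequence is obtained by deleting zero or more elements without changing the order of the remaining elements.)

4

Scanning left to right, the best length ending at each element is: 8→1, -5→2, 4→2, -2→3, 2→3, 5→2, 10→1, 9→2, 11→1, 6→3, -4→4.
So the longest decreasing subsequence has length 4, e.g. 8, 4, -2, -4.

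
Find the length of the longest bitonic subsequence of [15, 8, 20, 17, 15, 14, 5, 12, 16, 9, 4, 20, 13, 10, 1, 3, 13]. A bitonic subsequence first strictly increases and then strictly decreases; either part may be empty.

Let inc[i] be the LIS ending at i and dec[i] the longest strictly decreasing subsequence starting at i. inc = [1, 1, 2, 2, 2, 2, 1, 2, 3, 2, 1, 4, 3, 3, 1, 2, 4], dec = [6, 4, 8, 7, 6, 5, 3, 4, 4, 3, 2, 4, 3, 2, 1, 1, 1].
max_i inc[i]+dec[i]−1 = 9, with one witness 15, 20, 17, 15, 14, 12, 9, 4, 3.

9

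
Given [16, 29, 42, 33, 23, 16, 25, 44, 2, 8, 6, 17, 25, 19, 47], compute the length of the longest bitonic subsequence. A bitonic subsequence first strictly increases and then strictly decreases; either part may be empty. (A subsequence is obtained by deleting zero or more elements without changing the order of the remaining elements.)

8

Let inc[i] be the LIS ending at i and dec[i] the longest strictly decreasing subsequence starting at i. inc = [1, 2, 3, 3, 2, 1, 3, 4, 1, 2, 2, 3, 4, 4, 5], dec = [3, 5, 6, 5, 4, 3, 3, 3, 1, 2, 1, 1, 2, 1, 1].
max_i inc[i]+dec[i]−1 = 8, with one witness 16, 29, 42, 33, 23, 16, 8, 6.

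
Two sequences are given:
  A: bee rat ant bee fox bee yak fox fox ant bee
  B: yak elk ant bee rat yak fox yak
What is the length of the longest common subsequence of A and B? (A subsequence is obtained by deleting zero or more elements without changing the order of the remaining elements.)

4

A longest common subsequence is bee, rat, fox, yak (length 4); the LCS DP confirms no longer common subsequence exists.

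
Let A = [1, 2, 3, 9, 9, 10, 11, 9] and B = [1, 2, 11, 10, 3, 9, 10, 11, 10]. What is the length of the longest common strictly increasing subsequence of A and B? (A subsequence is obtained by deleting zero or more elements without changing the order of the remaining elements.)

A longest common strictly increasing subsequence is 1, 2, 3, 9, 10, 11 (length 6); it appears in order in both A and B, and no longer such subsequence exists.

6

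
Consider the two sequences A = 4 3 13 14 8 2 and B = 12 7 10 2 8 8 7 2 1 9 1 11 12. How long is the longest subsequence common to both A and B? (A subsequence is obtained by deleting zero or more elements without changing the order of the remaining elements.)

Backtracking the LCS table gives one alignment: 8 (A5,B6) → 2 (A6,B8).
So the longest common subsequence has length 2.

2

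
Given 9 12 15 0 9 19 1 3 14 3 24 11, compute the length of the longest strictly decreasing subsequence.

One longest decreasing subsequence is 12, 9, 1 (positions 2,5,7), of length 3; no longer one exists.

3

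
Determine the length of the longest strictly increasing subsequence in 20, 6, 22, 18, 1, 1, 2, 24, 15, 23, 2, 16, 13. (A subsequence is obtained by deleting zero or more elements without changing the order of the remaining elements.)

4

Scanning left to right, the best length ending at each element is: 20→1, 6→1, 22→2, 18→2, 1→1, 1→1, 2→2, 24→3, 15→3, 23→4, 2→2, 16→4, 13→3.
So the longest increasing subsequence has length 4, e.g. 1, 2, 15, 23.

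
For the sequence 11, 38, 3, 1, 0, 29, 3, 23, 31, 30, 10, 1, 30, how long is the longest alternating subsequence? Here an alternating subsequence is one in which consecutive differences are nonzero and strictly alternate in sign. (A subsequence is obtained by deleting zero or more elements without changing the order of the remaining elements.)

8

Track the best alternating length ending on an up-step vs a down-step at each position: up/down = 1/1, 2/1, 1/3, 1/3, 1/3, 4/3, 4/5, 6/5, 6/3, 6/7, 6/7, 4/7, 8/7.
The maximum over both is 8; one such subsequence is 11, 38, 3, 29, 3, 23, 10, 30.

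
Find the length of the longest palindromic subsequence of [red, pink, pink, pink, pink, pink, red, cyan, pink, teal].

Using dp[i][j] = 2 + dp[i+1][j−1] if the ends match, else max(dp[i+1][j], dp[i][j−1]):
dp[1][10] = 7. A witness is red pink pink pink pink pink red at positions 1,2,3,4,5,6,7.

7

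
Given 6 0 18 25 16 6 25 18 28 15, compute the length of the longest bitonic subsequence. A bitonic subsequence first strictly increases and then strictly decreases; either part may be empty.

Let inc[i] be the LIS ending at i and dec[i] the longest strictly decreasing subsequence starting at i. inc = [1, 1, 2, 3, 2, 2, 3, 3, 4, 3], dec = [2, 1, 3, 3, 2, 1, 3, 2, 2, 1].
max_i inc[i]+dec[i]−1 = 5, with one witness 6, 18, 25, 18, 15.

5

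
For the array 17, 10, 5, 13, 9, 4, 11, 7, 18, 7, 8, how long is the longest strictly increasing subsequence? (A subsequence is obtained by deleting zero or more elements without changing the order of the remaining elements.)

4

Scanning left to right, the best length ending at each element is: 17→1, 10→1, 5→1, 13→2, 9→2, 4→1, 11→3, 7→2, 18→4, 7→2, 8→3.
So the longest increasing subsequence has length 4, e.g. 5, 9, 11, 18.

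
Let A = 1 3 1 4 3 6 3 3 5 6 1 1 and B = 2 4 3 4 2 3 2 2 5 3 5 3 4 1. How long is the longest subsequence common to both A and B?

6

Backtracking the LCS table gives one alignment: 3 (A2,B3) → 4 (A4,B4) → 3 (A5,B6) → 3 (A7,B10) → 3 (A8,B12) → 1 (A12,B14).
So the longest common subsequence has length 6.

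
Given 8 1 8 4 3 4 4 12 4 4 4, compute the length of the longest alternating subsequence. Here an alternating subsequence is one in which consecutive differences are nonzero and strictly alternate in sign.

A longest alternating subsequence is 8, 1, 8, 4, 12, 4 (positions 1,2,3,4,8,9); its 5 consecutive differences strictly alternate in sign, and length 6 is optimal.

6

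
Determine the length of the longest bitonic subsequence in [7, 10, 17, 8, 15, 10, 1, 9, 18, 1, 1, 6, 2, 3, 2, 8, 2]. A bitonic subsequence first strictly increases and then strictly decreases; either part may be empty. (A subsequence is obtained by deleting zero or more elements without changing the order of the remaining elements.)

9

Let inc[i] be the LIS ending at i and dec[i] the longest strictly decreasing subsequence starting at i. inc = [1, 2, 3, 2, 3, 3, 1, 3, 4, 1, 1, 2, 2, 3, 2, 4, 2], dec = [4, 5, 7, 4, 6, 5, 1, 4, 4, 1, 1, 3, 1, 2, 1, 2, 1].
max_i inc[i]+dec[i]−1 = 9, with one witness 7, 10, 17, 15, 10, 9, 6, 3, 2.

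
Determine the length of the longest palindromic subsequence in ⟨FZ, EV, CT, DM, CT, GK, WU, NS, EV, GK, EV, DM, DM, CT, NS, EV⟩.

9

One longest palindromic subsequence is EV CT DM EV GK EV DM CT EV (positions 2,3,4,9,10,11,13,14,16); it reads the same forward and backward, and the interval DP gives dp[1][16] = 9.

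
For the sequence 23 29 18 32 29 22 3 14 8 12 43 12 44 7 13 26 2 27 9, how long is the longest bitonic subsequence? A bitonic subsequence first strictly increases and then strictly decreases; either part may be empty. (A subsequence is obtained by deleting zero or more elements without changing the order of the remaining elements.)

9

Let inc[i] be the LIS ending at i and dec[i] the longest strictly decreasing subsequence starting at i. inc = [1, 2, 1, 3, 2, 2, 1, 2, 2, 3, 4, 3, 5, 2, 4, 5, 1, 6, 3], dec = [6, 6, 5, 7, 6, 5, 2, 4, 3, 3, 4, 3, 3, 2, 2, 2, 1, 2, 1].
max_i inc[i]+dec[i]−1 = 9, with one witness 23, 29, 32, 29, 22, 14, 12, 7, 2.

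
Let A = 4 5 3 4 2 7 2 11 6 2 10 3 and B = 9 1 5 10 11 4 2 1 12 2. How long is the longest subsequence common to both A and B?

4

A longest common subsequence is 5, 4, 2, 2 (length 4); the LCS DP confirms no longer common subsequence exists.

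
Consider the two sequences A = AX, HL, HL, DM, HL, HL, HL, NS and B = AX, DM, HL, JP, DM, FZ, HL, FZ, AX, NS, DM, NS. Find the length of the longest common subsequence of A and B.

5

Backtracking the LCS table gives one alignment: AX (A1,B1) → HL (A2,B3) → HL (A3,B7) → DM (A4,B11) → NS (A8,B12).
So the longest common subsequence has length 5.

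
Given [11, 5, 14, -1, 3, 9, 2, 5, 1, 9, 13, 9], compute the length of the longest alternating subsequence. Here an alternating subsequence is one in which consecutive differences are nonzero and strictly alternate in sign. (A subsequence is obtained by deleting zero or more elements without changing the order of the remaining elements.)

Track the best alternating length ending on an up-step vs a down-step at each position: up/down = 1/1, 1/2, 3/1, 1/4, 5/4, 5/4, 5/6, 7/6, 5/8, 9/4, 9/4, 9/10.
The maximum over both is 10; one such subsequence is 11, 5, 14, -1, 3, 2, 5, 1, 13, 9.

10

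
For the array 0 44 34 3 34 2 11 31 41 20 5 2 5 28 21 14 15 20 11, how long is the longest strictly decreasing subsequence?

7

One longest decreasing subsequence is 44, 34, 31, 28, 21, 14, 11 (positions 2,3,8,14,15,16,19), of length 7; no longer one exists.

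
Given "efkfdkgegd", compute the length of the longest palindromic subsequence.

5

Using dp[i][j] = 2 + dp[i+1][j−1] if the ends match, else max(dp[i+1][j], dp[i][j−1]):
dp[1][10] = 5. A witness is dgegd at positions 5,7,8,9,10.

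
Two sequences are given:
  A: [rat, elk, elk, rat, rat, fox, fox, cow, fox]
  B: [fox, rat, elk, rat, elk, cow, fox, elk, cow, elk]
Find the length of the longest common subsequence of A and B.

A longest common subsequence is rat, elk, elk, fox, cow (length 5); the LCS DP confirms no longer common subsequence exists.

5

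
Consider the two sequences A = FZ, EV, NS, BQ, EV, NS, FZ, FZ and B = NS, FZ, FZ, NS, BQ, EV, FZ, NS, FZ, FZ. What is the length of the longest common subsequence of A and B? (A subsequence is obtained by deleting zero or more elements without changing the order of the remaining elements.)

7

Backtracking the LCS table gives one alignment: FZ (A1,B3) → NS (A3,B4) → BQ (A4,B5) → EV (A5,B6) → NS (A6,B8) → FZ (A7,B9) → FZ (A8,B10).
So the longest common subsequence has length 7.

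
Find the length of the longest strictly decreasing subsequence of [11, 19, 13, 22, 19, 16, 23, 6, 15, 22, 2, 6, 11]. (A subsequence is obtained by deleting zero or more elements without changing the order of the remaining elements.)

One longest decreasing subsequence is 22, 19, 16, 6, 2 (positions 4,5,6,8,11), of length 5; no longer one exists.

5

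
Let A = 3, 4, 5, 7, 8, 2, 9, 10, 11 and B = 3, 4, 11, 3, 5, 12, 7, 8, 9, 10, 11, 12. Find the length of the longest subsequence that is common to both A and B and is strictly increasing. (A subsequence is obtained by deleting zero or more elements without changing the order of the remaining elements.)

8

A longest common strictly increasing subsequence is 3, 4, 5, 7, 8, 9, 10, 11 (length 8); it appears in order in both A and B, and no longer such subsequence exists.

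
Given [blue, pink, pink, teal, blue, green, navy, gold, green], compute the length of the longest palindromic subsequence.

One longest palindromic subsequence is blue pink pink blue (positions 1,2,3,5); it reads the same forward and backward, and the interval DP gives dp[1][9] = 4.

4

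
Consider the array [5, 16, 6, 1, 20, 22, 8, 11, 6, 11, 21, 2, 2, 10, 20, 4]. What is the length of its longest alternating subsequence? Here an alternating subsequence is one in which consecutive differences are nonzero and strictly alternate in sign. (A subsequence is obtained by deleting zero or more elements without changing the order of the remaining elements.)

A longest alternating subsequence is 5, 16, 6, 20, 8, 11, 6, 11, 2, 10, 4 (positions 1,2,3,5,7,8,9,10,12,14,16); its 10 consecutive differences strictly alternate in sign, and length 11 is optimal.

11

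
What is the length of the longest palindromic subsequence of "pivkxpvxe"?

Using dp[i][j] = 2 + dp[i+1][j−1] if the ends match, else max(dp[i+1][j], dp[i][j−1]):
dp[1][9] = 3. A witness is xvx at positions 5,7,8.

3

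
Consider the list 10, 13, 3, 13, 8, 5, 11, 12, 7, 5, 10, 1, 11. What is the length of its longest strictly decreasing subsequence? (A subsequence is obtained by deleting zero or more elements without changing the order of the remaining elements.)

Let dp[i] be the longest decreasing subsequence ending at position i. Then dp = [1, 1, 2, 1, 2, 3, 2, 2, 3, 4, 3, 5, 3].
The maximum is 5; one witness is 10, 8, 7, 5, 1 at positions 1,5,9,10,12.

5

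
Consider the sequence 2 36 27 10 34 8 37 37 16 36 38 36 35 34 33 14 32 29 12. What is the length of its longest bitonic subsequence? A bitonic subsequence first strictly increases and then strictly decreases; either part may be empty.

12

Let inc[i] be the LIS ending at i and dec[i] the longest strictly decreasing subsequence starting at i. inc = [1, 2, 2, 2, 3, 2, 4, 4, 3, 4, 5, 4, 4, 4, 4, 3, 4, 4, 3], dec = [1, 7, 4, 2, 5, 1, 8, 8, 3, 7, 8, 7, 6, 5, 4, 2, 3, 2, 1].
max_i inc[i]+dec[i]−1 = 12, with one witness 2, 27, 34, 37, 38, 36, 35, 34, 33, 32, 29, 12.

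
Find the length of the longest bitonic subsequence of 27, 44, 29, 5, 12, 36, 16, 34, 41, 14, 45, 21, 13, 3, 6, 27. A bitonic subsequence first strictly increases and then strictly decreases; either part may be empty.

One longest bitonic subsequence is 5, 12, 16, 34, 41, 45, 21, 13, 6 (positions 4,5,7,8,9,11,12,13,15): it rises to 45 then falls. Length 9 is optimal.

9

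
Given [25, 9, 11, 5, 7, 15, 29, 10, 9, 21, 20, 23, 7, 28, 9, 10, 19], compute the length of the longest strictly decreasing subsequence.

One longest decreasing subsequence is 25, 11, 10, 9, 7 (positions 1,3,8,9,13), of length 5; no longer one exists.

5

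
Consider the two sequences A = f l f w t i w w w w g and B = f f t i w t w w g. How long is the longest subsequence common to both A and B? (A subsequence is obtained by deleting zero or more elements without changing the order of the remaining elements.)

8

A longest common subsequence is fftiwwwg (length 8); the LCS DP confirms no longer common subsequence exists.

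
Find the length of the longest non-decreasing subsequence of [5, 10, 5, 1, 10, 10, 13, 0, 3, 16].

6

One longest non-decreasing subsequence is 5, 10, 10, 10, 13, 16 (positions 1,2,5,6,7,10), of length 6; no longer one exists.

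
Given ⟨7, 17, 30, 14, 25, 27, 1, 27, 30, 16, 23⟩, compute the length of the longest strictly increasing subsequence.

Scanning left to right, the best length ending at each element is: 7→1, 17→2, 30→3, 14→2, 25→3, 27→4, 1→1, 27→4, 30→5, 16→3, 23→4.
So the longest increasing subsequence has length 5, e.g. 7, 17, 25, 27, 30.

5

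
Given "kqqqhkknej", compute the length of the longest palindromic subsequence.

5

Using dp[i][j] = 2 + dp[i+1][j−1] if the ends match, else max(dp[i+1][j], dp[i][j−1]):
dp[1][10] = 5. A witness is kqqqk at positions 1,2,3,4,7.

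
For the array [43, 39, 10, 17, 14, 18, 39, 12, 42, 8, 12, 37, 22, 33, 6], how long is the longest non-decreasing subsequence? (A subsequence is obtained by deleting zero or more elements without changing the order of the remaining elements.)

Scanning left to right, the best length ending at each element is: 43→1, 39→1, 10→1, 17→2, 14→2, 18→3, 39→4, 12→2, 42→5, 8→1, 12→3, 37→4, 22→4, 33→5, 6→1.
So the longest non-decreasing subsequence has length 5, e.g. 10, 17, 18, 39, 42.

5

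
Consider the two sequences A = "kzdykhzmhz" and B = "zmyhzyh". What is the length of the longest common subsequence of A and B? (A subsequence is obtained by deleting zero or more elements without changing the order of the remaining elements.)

Backtracking the LCS table gives one alignment: z (A2,B1) → y (A4,B3) → h (A6,B4) → z (A7,B5) → h (A9,B7).
So the longest common subsequence has length 5.

5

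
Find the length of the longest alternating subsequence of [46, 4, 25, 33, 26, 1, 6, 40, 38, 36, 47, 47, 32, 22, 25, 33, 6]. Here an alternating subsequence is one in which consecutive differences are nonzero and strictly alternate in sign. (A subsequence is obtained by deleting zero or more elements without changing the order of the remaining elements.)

10

A longest alternating subsequence is 46, 4, 33, 26, 40, 38, 47, 22, 25, 6 (positions 1,2,4,5,8,9,11,14,15,17); its 9 consecutive differences strictly alternate in sign, and length 10 is optimal.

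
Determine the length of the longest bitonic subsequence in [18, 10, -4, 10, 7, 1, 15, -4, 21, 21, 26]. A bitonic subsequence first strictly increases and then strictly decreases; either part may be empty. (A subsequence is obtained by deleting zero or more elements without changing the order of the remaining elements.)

One longest bitonic subsequence is 18, 10, 7, 1, -4 (positions 1,4,5,6,8): it rises to 18 then falls. Length 5 is optimal.

5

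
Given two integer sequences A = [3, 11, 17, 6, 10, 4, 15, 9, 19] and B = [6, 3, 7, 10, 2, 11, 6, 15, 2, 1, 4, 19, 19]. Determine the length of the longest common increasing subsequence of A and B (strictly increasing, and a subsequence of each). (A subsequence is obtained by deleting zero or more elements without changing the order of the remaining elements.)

4

For each value that appears in both, track the longest common increasing run ending there.
The best achievable length is 4; one witness is 6, 10, 15, 19 (A-positions 4,5,7,9, B-positions 1,4,8,12).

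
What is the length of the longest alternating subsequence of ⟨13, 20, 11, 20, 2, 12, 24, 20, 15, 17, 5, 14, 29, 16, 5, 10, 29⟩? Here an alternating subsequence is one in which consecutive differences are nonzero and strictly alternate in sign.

12

Track the best alternating length ending on an up-step vs a down-step at each position: up/down = 1/1, 2/1, 1/3, 4/1, 1/5, 6/5, 6/1, 6/7, 6/7, 8/7, 6/9, 10/9, 10/1, 10/11, 6/11, 12/11, 12/1.
The maximum over both is 12; one such subsequence is 13, 20, 11, 20, 2, 24, 15, 17, 5, 14, 5, 10.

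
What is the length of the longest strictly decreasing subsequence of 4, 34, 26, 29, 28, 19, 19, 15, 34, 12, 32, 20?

Let dp[i] be the longest decreasing subsequence ending at position i. Then dp = [1, 1, 2, 2, 3, 4, 4, 5, 1, 6, 2, 4].
The maximum is 6; one witness is 34, 29, 28, 19, 15, 12 at positions 2,4,5,6,8,10.

6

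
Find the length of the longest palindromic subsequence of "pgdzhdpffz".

5

One longest palindromic subsequence is pdhdp (positions 1,3,5,6,7); it reads the same forward and backward, and the interval DP gives dp[1][10] = 5.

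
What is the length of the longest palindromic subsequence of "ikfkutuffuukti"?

10

One longest palindromic subsequence is ikuuffuuki (positions 1,4,5,7,8,9,10,11,12,14); it reads the same forward and backward, and the interval DP gives dp[1][14] = 10.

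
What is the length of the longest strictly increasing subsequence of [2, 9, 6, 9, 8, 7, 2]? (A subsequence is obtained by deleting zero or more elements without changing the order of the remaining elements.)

3

Scanning left to right, the best length ending at each element is: 2→1, 9→2, 6→2, 9→3, 8→3, 7→3, 2→1.
So the longest increasing subsequence has length 3, e.g. 2, 6, 9.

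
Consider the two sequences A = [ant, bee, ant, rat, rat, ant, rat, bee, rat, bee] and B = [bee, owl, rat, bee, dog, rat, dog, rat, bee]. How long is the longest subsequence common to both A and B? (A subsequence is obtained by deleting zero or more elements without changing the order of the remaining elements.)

5

Backtracking the LCS table gives one alignment: bee (A2,B1) → rat (A4,B3) → rat (A5,B6) → rat (A9,B8) → bee (A10,B9).
So the longest common subsequence has length 5.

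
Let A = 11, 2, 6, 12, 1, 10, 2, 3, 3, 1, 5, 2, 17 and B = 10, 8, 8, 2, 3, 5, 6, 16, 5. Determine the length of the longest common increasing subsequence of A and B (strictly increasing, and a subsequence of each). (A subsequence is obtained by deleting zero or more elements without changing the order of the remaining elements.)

3

For each value that appears in both, track the longest common increasing run ending there.
The best achievable length is 3; one witness is 2, 3, 5 (A-positions 2,8,11, B-positions 4,5,6).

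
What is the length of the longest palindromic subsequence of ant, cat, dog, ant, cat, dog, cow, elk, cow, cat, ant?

7

One longest palindromic subsequence is ant cat cow elk cow cat ant (positions 1,2,7,8,9,10,11); it reads the same forward and backward, and the interval DP gives dp[1][11] = 7.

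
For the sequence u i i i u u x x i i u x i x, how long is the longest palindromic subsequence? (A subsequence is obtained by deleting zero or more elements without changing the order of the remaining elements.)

One longest palindromic subsequence is iiixxiii (positions 2,3,4,7,8,9,10,13); it reads the same forward and backward, and the interval DP gives dp[1][14] = 8.

8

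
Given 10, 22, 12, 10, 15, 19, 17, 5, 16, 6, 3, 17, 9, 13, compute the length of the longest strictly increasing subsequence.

Let dp[i] be the longest increasing subsequence ending at position i. Then dp = [1, 2, 2, 1, 3, 4, 4, 1, 4, 2, 1, 5, 3, 4].
The maximum is 5; one witness is 10, 12, 15, 16, 17 at positions 1,3,5,9,12.

5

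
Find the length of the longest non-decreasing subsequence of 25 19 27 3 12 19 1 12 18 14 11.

4

Let dp[i] be the longest non-decreasing subsequence ending at position i. Then dp = [1, 1, 2, 1, 2, 3, 1, 3, 4, 4, 2].
The maximum is 4; one witness is 3, 12, 12, 18 at positions 4,5,8,9.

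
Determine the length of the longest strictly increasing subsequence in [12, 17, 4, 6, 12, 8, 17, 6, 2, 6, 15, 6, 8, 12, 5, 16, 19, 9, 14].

6

One longest increasing subsequence is 4, 6, 12, 15, 16, 19 (positions 3,4,5,11,16,17), of length 6; no longer one exists.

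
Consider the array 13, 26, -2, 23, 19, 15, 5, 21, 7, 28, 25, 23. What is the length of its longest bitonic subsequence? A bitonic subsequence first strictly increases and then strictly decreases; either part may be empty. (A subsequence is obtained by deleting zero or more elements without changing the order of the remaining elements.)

6

One longest bitonic subsequence is 13, 26, 23, 19, 15, 7 (positions 1,2,4,5,6,9): it rises to 26 then falls. Length 6 is optimal.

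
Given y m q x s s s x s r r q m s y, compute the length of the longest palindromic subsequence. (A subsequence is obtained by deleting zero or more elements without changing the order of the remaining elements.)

11

Using dp[i][j] = 2 + dp[i+1][j−1] if the ends match, else max(dp[i+1][j], dp[i][j−1]):
dp[1][15] = 11. A witness is ymqxsssxqmy at positions 1,2,3,4,5,6,7,8,12,13,15.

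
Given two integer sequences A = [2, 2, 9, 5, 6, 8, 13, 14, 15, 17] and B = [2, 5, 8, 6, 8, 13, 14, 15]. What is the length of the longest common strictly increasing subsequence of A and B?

For each value that appears in both, track the longest common increasing run ending there.
The best achievable length is 7; one witness is 2, 5, 6, 8, 13, 14, 15 (A-positions 1,4,5,6,7,8,9, B-positions 1,2,4,5,6,7,8).

7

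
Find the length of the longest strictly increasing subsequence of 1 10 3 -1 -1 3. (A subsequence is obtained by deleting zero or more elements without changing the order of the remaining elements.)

2

Let dp[i] be the longest increasing subsequence ending at position i. Then dp = [1, 2, 2, 1, 1, 2].
The maximum is 2; one witness is 1, 10 at positions 1,2.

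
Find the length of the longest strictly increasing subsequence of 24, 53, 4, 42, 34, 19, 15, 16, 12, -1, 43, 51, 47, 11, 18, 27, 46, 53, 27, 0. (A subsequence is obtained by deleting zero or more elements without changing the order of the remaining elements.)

Let dp[i] be the longest increasing subsequence ending at position i. Then dp = [1, 2, 1, 2, 2, 2, 2, 3, 2, 1, 4, 5, 5, 2, 4, 5, 6, 7, 5, 2].
The maximum is 7; one witness is 4, 15, 16, 18, 27, 46, 53 at positions 3,7,8,15,16,17,18.

7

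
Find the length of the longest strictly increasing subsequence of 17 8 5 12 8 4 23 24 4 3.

4

Scanning left to right, the best length ending at each element is: 17→1, 8→1, 5→1, 12→2, 8→2, 4→1, 23→3, 24→4, 4→1, 3→1.
So the longest increasing subsequence has length 4, e.g. 8, 12, 23, 24.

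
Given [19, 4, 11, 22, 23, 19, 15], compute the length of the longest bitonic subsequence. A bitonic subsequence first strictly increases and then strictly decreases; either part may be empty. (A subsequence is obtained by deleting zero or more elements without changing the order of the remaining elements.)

6

One longest bitonic subsequence is 4, 11, 22, 23, 19, 15 (positions 2,3,4,5,6,7): it rises to 23 then falls. Length 6 is optimal.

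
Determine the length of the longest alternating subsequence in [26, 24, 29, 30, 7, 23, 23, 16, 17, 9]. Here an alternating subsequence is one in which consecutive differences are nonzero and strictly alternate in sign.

Track the best alternating length ending on an up-step vs a down-step at each position: up/down = 1/1, 1/2, 3/1, 3/1, 1/4, 5/4, 5/4, 5/6, 7/6, 5/8.
The maximum over both is 8; one such subsequence is 26, 24, 29, 7, 23, 16, 17, 9.

8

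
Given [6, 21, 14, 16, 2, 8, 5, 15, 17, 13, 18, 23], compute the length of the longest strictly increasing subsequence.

6

One longest increasing subsequence is 6, 14, 16, 17, 18, 23 (positions 1,3,4,9,11,12), of length 6; no longer one exists.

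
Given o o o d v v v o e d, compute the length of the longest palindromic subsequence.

5

Using dp[i][j] = 2 + dp[i+1][j−1] if the ends match, else max(dp[i+1][j], dp[i][j−1]):
dp[1][10] = 5. A witness is dvvvd at positions 4,5,6,7,10.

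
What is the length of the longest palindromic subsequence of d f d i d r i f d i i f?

One longest palindromic subsequence is fiidiif (positions 2,4,7,9,10,11,12); it reads the same forward and backward, and the interval DP gives dp[1][12] = 7.

7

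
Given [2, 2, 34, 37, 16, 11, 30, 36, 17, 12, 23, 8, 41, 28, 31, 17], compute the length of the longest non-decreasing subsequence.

Let dp[i] be the longest non-decreasing subsequence ending at position i. Then dp = [1, 2, 3, 4, 3, 3, 4, 5, 4, 4, 5, 3, 6, 6, 7, 5].
The maximum is 7; one witness is 2, 2, 16, 17, 23, 28, 31 at positions 1,2,5,9,11,14,15.

7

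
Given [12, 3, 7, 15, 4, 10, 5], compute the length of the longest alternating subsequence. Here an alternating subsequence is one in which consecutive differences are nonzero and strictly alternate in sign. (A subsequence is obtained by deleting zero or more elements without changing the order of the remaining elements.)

Track the best alternating length ending on an up-step vs a down-step at each position: up/down = 1/1, 1/2, 3/2, 3/1, 3/4, 5/4, 5/6.
The maximum over both is 6; one such subsequence is 12, 3, 7, 4, 10, 5.

6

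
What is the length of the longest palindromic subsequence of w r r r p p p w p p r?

One longest palindromic subsequence is rppwppr (positions 2,5,6,8,9,10,11); it reads the same forward and backward, and the interval DP gives dp[1][11] = 7.

7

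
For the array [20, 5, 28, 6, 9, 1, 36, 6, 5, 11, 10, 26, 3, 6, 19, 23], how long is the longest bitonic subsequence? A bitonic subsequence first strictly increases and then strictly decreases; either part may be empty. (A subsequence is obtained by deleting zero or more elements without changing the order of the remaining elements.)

7

Let inc[i] be the LIS ending at i and dec[i] the longest strictly decreasing subsequence starting at i. inc = [1, 1, 2, 2, 3, 1, 4, 2, 2, 4, 4, 5, 2, 3, 5, 6], dec = [5, 2, 5, 3, 4, 1, 4, 3, 2, 3, 2, 2, 1, 1, 1, 1].
max_i inc[i]+dec[i]−1 = 7, with one witness 5, 6, 9, 36, 11, 10, 6.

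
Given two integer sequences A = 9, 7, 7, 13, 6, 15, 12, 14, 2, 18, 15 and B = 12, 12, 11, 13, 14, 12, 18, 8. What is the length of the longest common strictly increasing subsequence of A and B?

For each value that appears in both, track the longest common increasing run ending there.
The best achievable length is 3; one witness is 12, 14, 18 (A-positions 7,8,10, B-positions 1,5,7).

3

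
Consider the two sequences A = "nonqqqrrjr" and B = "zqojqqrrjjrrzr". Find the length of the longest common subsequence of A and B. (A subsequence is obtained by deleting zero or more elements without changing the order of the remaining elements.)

7

A longest common subsequence is oqqrrjr (length 7); the LCS DP confirms no longer common subsequence exists.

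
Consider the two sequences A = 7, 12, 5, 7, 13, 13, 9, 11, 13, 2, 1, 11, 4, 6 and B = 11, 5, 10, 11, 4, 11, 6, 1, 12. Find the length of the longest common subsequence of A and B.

4

A longest common subsequence is 5, 11, 11, 6 (length 4); the LCS DP confirms no longer common subsequence exists.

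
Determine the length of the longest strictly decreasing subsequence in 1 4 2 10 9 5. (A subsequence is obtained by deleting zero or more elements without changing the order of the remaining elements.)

One longest decreasing subsequence is 10, 9, 5 (positions 4,5,6), of length 3; no longer one exists.

3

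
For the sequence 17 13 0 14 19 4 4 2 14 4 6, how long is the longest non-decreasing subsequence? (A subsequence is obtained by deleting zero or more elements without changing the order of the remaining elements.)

Scanning left to right, the best length ending at each element is: 17→1, 13→1, 0→1, 14→2, 19→3, 4→2, 4→3, 2→2, 14→4, 4→4, 6→5.
So the longest non-decreasing subsequence has length 5, e.g. 0, 4, 4, 4, 6.

5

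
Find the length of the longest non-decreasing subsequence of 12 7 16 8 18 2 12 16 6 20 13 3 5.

5

Scanning left to right, the best length ending at each element is: 12→1, 7→1, 16→2, 8→2, 18→3, 2→1, 12→3, 16→4, 6→2, 20→5, 13→4, 3→2, 5→3.
So the longest non-decreasing subsequence has length 5, e.g. 7, 8, 12, 16, 20.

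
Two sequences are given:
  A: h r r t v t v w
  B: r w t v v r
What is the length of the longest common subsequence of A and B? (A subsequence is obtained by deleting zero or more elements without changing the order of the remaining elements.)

A longest common subsequence is rtvv (length 4); the LCS DP confirms no longer common subsequence exists.

4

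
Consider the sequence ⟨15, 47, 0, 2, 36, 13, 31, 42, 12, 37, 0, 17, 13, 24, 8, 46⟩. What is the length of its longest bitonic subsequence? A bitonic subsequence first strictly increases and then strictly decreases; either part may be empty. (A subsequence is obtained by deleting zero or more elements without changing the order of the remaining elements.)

Let inc[i] be the LIS ending at i and dec[i] the longest strictly decreasing subsequence starting at i. inc = [1, 2, 1, 2, 3, 3, 4, 5, 3, 5, 1, 4, 4, 5, 3, 6], dec = [4, 6, 1, 2, 5, 3, 4, 5, 2, 4, 1, 3, 2, 2, 1, 1].
max_i inc[i]+dec[i]−1 = 9, with one witness 0, 2, 13, 31, 42, 37, 17, 13, 8.

9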